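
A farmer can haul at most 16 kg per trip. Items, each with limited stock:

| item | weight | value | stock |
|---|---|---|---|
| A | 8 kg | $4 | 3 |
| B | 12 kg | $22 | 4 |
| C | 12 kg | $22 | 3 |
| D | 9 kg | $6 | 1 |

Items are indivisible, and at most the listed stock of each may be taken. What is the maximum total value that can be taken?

$22

Best selections within weight 16 and stock limits:
- 1×C: weight 12, value 22
- 1×B: weight 12, value 22
Best: $22.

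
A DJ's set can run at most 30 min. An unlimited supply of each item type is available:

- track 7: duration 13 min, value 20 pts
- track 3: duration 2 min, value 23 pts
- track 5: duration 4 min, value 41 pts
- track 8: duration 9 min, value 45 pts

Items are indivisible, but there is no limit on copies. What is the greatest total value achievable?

Best value-per-unit is track 3 at 23/2, and filling with it alone uses duration 15×2=30. No mix of the others beats 15×23 = 345.

345 pts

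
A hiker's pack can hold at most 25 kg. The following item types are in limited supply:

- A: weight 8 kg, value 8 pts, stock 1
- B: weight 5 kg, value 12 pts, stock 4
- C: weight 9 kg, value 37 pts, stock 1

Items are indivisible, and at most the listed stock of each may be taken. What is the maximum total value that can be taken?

73 pts

Top feasible selections:
- 3×B + 1×C: weight 24, value 73
- 2×B + 1×C: weight 19, value 61
- 1×A + 1×B + 1×C: weight 22, value 57
Best: 73 pts.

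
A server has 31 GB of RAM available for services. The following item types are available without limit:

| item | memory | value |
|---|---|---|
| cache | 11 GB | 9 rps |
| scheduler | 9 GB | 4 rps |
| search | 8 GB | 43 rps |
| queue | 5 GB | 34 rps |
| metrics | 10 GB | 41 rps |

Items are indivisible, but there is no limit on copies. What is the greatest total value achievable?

204 rps

Best value-per-unit is queue at 34/5, and filling with it alone uses memory 6×5=30. No mix of the others beats 6×34 = 204.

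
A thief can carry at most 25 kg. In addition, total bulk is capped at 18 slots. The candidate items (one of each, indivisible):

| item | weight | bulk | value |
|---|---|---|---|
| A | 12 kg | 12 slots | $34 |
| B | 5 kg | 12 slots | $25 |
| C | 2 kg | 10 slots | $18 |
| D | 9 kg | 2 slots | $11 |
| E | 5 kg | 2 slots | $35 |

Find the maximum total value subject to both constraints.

$71

Feasible sets respecting both limits:
- B+D+E: weight 19, bulk 16, value 71
- A+E: weight 17, bulk 14, value 69
- C+D+E: weight 16, bulk 14, value 64
- B+E: weight 10, bulk 14, value 60
Best: $71.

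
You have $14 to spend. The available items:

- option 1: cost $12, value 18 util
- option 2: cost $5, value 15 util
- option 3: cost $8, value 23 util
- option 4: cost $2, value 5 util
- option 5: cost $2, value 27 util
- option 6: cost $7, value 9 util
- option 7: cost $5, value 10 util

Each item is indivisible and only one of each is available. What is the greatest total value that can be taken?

57 util

This is a 0/1 knapsack; check combinations near the capacity.
- option 2+option 4+option 5+option 7: cost 5+2+2+5=14, value 15+5+27+10=57
- option 3+option 4+option 5: cost 8+2+2=12, value 23+5+27=55
- option 2+option 5+option 7: cost 5+2+5=12, value 15+27+10=52
Best: 57 util.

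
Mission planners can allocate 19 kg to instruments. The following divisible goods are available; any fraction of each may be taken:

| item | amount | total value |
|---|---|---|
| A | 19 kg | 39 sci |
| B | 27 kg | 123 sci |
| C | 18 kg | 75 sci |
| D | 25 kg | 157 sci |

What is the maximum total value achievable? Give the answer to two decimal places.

119.32

Take in order of value per unit:
- D (157/25 per unit): 19 of 25 → value 19×157/25 = 119.3200, running total 119.32
Total 119.32.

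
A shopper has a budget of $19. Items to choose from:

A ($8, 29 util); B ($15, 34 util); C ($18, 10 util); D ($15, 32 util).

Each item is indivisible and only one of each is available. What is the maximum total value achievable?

34 util

This is a 0/1 knapsack; check combinations near the capacity.
- B: cost 15, value 34
- D: cost 15, value 32
- A: cost 8, value 29
- C: cost 18, value 10
Best: 34 util.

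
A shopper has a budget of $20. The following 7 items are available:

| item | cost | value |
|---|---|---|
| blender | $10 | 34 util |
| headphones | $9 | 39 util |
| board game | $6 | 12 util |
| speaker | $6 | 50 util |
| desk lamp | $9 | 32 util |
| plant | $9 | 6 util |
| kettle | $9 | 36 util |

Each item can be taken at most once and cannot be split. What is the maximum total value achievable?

Check high-value combinations within $20:
- headphones+speaker: cost 9+6=15, value 39+50=89
- speaker+kettle: cost 6+9=15, value 50+36=86
- blender+speaker: cost 10+6=16, value 34+50=84
Best: 89 util.

89 util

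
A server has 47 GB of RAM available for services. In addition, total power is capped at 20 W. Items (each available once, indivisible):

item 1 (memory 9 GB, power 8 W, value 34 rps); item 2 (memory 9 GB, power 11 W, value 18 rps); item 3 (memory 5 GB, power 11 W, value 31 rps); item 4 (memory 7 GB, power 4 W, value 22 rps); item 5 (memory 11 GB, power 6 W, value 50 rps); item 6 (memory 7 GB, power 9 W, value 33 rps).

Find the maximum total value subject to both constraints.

Feasible sets respecting both limits:
- item 1+item 4+item 5: memory 27, power 18, value 106
- item 4+item 5+item 6: memory 25, power 19, value 105
- item 1+item 5: memory 20, power 14, value 84
Best: 106 rps.

106 rps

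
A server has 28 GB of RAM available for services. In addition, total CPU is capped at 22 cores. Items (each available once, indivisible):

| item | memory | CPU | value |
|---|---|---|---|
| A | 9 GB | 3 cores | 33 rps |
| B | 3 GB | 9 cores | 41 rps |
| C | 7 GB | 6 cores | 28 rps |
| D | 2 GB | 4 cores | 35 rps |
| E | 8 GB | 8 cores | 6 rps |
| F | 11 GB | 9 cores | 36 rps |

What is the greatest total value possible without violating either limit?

137 rps

Feasible sets respecting both limits:
- A+B+C+D: memory 21, CPU 22, value 137
- B+D+F: memory 16, CPU 22, value 112
- A+B+F: memory 23, CPU 21, value 110
Best: 137 rps.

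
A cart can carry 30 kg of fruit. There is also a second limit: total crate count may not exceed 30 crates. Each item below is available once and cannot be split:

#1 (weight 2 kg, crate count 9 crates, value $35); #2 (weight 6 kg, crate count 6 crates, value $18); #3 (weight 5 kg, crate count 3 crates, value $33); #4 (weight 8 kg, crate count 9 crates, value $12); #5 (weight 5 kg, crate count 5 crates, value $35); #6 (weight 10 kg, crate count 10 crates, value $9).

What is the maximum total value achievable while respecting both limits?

$121

Feasible sets respecting both limits:
- #1+#2+#3+#5: weight 18, crate count 23, value 121
- #1+#3+#4+#5: weight 20, crate count 26, value 115
- #1+#3+#5+#6: weight 22, crate count 27, value 112
Best: $121.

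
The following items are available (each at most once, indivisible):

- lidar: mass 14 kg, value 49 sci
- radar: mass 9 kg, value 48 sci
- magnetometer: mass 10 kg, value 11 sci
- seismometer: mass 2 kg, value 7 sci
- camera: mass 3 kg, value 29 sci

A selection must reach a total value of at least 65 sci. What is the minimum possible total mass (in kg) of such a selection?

12

Subsets with value ≥ 65, sorted by total mass:
- radar+camera: mass 12, value 77
- radar+seismometer+camera: mass 14, value 84
- lidar+camera: mass 17, value 78
Minimum mass: 12 kg.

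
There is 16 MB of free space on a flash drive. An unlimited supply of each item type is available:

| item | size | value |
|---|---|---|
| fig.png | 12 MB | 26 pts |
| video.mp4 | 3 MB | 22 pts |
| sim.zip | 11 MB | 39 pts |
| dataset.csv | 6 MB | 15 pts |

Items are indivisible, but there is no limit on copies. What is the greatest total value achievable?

110 pts

Best value-per-unit is video.mp4 at 22/3, and filling with it alone uses size 5×3=15. No mix of the others beats 5×22 = 110.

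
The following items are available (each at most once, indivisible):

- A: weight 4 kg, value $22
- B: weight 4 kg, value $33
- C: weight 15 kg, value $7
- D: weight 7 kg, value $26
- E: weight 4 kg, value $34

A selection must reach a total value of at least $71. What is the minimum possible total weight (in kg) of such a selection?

12

Subsets with value ≥ 71, sorted by total weight:
- A+B+E: weight 12, value 89
- B+D+E: weight 15, value 93
- A+D+E: weight 15, value 82
- A+B+D: weight 15, value 81
Minimum weight: 12 kg.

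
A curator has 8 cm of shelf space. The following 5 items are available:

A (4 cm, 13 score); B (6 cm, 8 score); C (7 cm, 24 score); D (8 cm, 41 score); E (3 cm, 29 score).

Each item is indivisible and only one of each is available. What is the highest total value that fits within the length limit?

42 score

Check high-value combinations within 8 cm:
- A+E: length 4+3=7, value 13+29=42
- D: length 8, value 41
- E: length 3, value 29
- C: length 7, value 24
Best: 42 score.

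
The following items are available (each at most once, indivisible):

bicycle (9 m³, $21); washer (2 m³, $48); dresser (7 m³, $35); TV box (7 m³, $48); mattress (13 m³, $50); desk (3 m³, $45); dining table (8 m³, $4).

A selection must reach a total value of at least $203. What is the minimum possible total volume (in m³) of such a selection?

Subsets with value ≥ 203, sorted by total volume:
- washer+dresser+TV box+mattress+desk: volume 32, value 226
- bicycle+washer+TV box+mattress+desk: volume 34, value 212
- washer+dresser+TV box+mattress+desk+dining table: volume 40, value 230
Minimum volume: 32 m³.

32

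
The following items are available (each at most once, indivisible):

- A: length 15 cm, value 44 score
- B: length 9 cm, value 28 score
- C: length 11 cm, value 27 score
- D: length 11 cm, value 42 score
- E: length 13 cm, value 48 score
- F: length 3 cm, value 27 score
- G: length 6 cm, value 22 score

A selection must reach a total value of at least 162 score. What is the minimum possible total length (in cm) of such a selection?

Subsets with value ≥ 162, sorted by total length:
- B+D+E+F+G: length 42, value 167
- C+D+E+F+G: length 44, value 166
- A+B+D+F+G: length 44, value 163
Minimum length: 42 cm.

42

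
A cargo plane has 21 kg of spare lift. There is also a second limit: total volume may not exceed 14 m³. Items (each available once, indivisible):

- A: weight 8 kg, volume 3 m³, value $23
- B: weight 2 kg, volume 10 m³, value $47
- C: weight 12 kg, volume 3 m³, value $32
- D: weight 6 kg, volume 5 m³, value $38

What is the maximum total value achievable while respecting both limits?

Feasible sets respecting both limits:
- B+C: weight 14, volume 13, value 79
- A+B: weight 10, volume 13, value 70
- C+D: weight 18, volume 8, value 70
Best: $79.

$79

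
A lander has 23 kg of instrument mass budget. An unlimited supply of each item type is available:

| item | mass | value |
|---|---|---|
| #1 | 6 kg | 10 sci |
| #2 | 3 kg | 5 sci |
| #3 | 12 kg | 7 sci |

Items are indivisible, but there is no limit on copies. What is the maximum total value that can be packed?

35 sci

Best value-per-unit is #1 at 10/6; filling with it alone gives 3×10 = 30.
Optimal mix: 3×#1 + 1×#2 → mass 21, value 35.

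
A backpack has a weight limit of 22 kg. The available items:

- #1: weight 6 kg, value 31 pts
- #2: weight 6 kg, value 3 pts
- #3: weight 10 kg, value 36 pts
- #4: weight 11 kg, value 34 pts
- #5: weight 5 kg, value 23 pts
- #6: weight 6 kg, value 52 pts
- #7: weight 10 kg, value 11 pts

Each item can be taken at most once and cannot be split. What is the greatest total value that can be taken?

Check high-value combinations within 22 kg:
- #1+#3+#6: weight 6+10+6=22, value 31+36+52=119
- #3+#5+#6: weight 10+5+6=21, value 36+23+52=111
- #4+#5+#6: weight 11+5+6=22, value 34+23+52=109
Best: 119 pts.

119 pts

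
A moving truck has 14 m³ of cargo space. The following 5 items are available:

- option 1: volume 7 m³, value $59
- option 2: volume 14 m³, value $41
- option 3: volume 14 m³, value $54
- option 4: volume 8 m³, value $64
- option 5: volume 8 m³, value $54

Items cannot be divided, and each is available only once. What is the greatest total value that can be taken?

$64

Check high-value combinations within 14 m³:
- option 4: volume 8, value 64
- option 1: volume 7, value 59
- option 5: volume 8, value 54
- option 3: volume 14, value 54
Best: $64.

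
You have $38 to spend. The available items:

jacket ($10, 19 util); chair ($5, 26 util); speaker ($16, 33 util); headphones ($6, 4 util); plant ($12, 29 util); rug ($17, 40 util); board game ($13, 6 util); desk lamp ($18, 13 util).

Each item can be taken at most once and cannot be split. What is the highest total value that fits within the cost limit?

This is a 0/1 knapsack; check combinations near the capacity.
- chair+speaker+rug: cost 5+16+17=38, value 26+33+40=99
- chair+plant+rug: cost 5+12+17=34, value 26+29+40=95
- jacket+chair+headphones+rug: cost 10+5+6+17=38, value 19+26+4+40=89
- chair+speaker+plant: cost 5+16+12=33, value 26+33+29=88
Best: 99 util.

99 util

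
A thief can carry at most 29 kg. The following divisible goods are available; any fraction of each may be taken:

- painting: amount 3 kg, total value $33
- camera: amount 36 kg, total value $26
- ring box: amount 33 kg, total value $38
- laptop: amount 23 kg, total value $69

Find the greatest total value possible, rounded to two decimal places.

Take in order of value per unit:
- painting (33/3 per unit): all 3 → value 33, running total 33.00
- laptop (69/23 per unit): all 23 → value 69, running total 102.00
- ring box (38/33 per unit): 3 of 33 → value 3×38/33 = 3.4545, running total 105.45
Total 105.45.

105.45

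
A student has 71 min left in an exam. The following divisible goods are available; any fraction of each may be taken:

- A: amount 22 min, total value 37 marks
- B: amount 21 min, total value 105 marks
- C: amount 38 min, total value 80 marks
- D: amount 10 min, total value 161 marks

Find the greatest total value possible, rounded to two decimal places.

349.36

Take in order of value per unit:
- D (161/10 per unit): all 10 → value 161, running total 161.00
- B (105/21 per unit): all 21 → value 105, running total 266.00
- C (80/38 per unit): all 38 → value 80, running total 346.00
- A (37/22 per unit): 2 of 22 → value 2×37/22 = 3.3636, running total 349.36
Total 349.36.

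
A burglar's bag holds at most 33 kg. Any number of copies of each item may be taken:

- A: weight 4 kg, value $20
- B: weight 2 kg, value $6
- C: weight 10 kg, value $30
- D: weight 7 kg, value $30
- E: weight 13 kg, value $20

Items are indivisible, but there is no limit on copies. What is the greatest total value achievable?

Best value-per-unit is A at 20/4, and filling with it alone uses weight 8×4=32. No mix of the others beats 8×20 = 160.

$160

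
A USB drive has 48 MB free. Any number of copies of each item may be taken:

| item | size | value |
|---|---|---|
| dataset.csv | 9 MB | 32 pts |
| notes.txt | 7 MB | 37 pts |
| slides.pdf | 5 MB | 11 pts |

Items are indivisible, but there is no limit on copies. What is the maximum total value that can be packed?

Best value-per-unit is notes.txt at 37/7; filling with it alone gives 6×37 = 222.
Optimal mix: 6×notes.txt + 1×slides.pdf → size 47, value 233.

233 pts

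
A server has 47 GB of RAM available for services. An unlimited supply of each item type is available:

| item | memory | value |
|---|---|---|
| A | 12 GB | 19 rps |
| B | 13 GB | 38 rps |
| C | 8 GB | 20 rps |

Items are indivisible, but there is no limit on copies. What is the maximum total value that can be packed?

134 rps

Best value-per-unit is B at 38/13; filling with it alone gives 3×38 = 114.
Optimal mix: 3×B + 1×C → memory 47, value 134.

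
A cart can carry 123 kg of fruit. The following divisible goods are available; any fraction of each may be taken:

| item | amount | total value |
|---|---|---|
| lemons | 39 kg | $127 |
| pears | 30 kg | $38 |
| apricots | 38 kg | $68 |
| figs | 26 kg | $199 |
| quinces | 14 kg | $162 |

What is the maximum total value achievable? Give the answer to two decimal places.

563.60

Take in order of value per unit:
- quinces (162/14 per unit): all 14 → value 162, running total 162.00
- figs (199/26 per unit): all 26 → value 199, running total 361.00
- lemons (127/39 per unit): all 39 → value 127, running total 488.00
- apricots (68/38 per unit): all 38 → value 68, running total 556.00
- pears (38/30 per unit): 6 of 30 → value 6×38/30 = 7.6000, running total 563.60
Total 563.60.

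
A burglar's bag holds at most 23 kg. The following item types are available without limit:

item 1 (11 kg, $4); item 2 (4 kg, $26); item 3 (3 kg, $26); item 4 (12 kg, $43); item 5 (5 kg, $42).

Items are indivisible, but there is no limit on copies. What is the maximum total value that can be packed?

$198

Best value-per-unit is item 3 at 26/3; filling with it alone gives 7×26 = 182.
Optimal mix: 6×item 3 + 1×item 5 → weight 23, value 198.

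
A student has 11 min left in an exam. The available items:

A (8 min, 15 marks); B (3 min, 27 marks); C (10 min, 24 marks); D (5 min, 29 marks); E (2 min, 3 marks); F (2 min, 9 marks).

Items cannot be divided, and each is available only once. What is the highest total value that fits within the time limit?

65 marks

Check high-value combinations within 11 min:
- B+D+F: time 3+5+2=10, value 27+29+9=65
- B+D+E: time 3+5+2=10, value 27+29+3=59
- B+D: time 3+5=8, value 27+29=56
Best: 65 marks.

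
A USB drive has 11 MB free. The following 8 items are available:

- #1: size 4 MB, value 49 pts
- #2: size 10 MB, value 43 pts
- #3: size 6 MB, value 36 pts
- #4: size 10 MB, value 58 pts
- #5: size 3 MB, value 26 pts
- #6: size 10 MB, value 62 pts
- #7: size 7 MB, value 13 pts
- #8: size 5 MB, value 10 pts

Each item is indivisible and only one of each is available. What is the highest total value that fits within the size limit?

85 pts

This is a 0/1 knapsack; check combinations near the capacity.
- #1+#3: size 4+6=10, value 49+36=85
- #1+#5: size 4+3=7, value 49+26=75
- #3+#5: size 6+3=9, value 36+26=62
Best: 85 pts.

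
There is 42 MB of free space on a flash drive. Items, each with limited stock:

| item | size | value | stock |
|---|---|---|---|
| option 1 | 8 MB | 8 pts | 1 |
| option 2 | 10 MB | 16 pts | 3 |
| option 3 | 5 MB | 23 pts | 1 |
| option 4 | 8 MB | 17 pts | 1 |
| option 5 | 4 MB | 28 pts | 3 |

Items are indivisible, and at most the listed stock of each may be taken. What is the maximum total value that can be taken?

Best selections within size 42 and stock limits:
- 1×option 2 + 1×option 3 + 1×option 4 + 3×option 5: size 35, value 140
- 2×option 2 + 1×option 3 + 3×option 5: size 37, value 139
- 2×option 2 + 1×option 4 + 3×option 5: size 40, value 133
- 1×option 1 + 1×option 3 + 1×option 4 + 3×option 5: size 33, value 132
Best: 140 pts.

140 pts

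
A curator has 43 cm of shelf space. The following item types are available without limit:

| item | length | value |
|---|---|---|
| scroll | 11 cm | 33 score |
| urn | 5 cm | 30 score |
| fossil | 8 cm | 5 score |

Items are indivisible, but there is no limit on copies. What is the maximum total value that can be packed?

Best value-per-unit is urn at 30/5, and filling with it alone uses length 8×5=40. No mix of the others beats 8×30 = 240.

240 score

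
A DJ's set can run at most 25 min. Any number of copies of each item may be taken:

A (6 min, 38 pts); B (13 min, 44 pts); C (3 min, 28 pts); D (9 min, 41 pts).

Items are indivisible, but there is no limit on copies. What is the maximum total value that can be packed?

Best value-per-unit is C at 28/3, and filling with it alone uses duration 8×3=24. No mix of the others beats 8×28 = 224.

224 pts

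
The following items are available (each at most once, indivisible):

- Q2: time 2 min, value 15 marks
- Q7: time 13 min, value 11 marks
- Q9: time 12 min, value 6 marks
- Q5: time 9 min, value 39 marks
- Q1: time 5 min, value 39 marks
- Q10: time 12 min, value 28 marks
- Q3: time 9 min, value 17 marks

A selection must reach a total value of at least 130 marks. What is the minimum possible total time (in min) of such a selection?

37

Subsets with value ≥ 130, sorted by total time:
- Q2+Q5+Q1+Q10+Q3: time 37, value 138
- Q2+Q7+Q5+Q1+Q10: time 41, value 132
- Q7+Q5+Q1+Q10+Q3: time 48, value 134
- Q2+Q9+Q5+Q1+Q10+Q3: time 49, value 144
Minimum time: 37 min.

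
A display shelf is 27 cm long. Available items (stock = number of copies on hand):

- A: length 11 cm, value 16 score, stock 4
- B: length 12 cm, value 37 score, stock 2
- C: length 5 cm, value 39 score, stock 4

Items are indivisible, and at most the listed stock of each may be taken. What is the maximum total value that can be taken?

156 score

Top feasible selections:
- 4×C: length 20, value 156
- 1×B + 3×C: length 27, value 154
- 1×A + 3×C: length 26, value 133
- 3×C: length 15, value 117
Best: 156 score.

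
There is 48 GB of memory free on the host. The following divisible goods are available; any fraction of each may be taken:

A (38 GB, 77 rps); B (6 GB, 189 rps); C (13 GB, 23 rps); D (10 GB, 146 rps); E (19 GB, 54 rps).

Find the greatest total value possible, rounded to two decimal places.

415.34

Take in order of value per unit:
- B (189/6 per unit): all 6 → value 189, running total 189.00
- D (146/10 per unit): all 10 → value 146, running total 335.00
- E (54/19 per unit): all 19 → value 54, running total 389.00
- A (77/38 per unit): 13 of 38 → value 13×77/38 = 26.3421, running total 415.34
Total 415.34.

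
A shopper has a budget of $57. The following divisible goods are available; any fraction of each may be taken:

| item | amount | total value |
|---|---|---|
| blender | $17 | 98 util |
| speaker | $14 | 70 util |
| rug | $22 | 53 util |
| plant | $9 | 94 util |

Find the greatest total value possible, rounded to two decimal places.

Take in order of value per unit:
- plant (94/9 per unit): all 9 → value 94, running total 94.00
- blender (98/17 per unit): all 17 → value 98, running total 192.00
- speaker (70/14 per unit): all 14 → value 70, running total 262.00
- rug (53/22 per unit): 17 of 22 → value 17×53/22 = 40.9545, running total 302.95
Total 302.95.

302.95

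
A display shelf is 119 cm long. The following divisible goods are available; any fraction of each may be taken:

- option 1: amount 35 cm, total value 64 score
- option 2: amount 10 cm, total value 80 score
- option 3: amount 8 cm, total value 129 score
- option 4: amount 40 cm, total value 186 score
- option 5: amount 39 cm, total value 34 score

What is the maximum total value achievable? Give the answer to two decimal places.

Take in order of value per unit:
- option 3 (129/8 per unit): all 8 → value 129, running total 129.00
- option 2 (80/10 per unit): all 10 → value 80, running total 209.00
- option 4 (186/40 per unit): all 40 → value 186, running total 395.00
- option 1 (64/35 per unit): all 35 → value 64, running total 459.00
- option 5 (34/39 per unit): 26 of 39 → value 26×34/39 = 22.6667, running total 481.67
Total 481.67.

481.67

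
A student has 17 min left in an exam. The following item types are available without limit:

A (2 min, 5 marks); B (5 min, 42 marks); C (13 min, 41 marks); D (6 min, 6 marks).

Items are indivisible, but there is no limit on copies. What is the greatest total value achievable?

131 marks

Best value-per-unit is B at 42/5; filling with it alone gives 3×42 = 126.
Optimal mix: 1×A + 3×B → time 17, value 131.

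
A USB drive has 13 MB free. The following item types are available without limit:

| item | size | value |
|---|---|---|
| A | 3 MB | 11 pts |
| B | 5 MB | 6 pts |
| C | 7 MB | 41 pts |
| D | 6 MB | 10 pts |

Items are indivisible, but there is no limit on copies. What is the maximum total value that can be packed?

Best value-per-unit is C at 41/7; filling with it alone gives 1×41 = 41.
Optimal mix: 2×A + 1×C → size 13, value 63.

63 pts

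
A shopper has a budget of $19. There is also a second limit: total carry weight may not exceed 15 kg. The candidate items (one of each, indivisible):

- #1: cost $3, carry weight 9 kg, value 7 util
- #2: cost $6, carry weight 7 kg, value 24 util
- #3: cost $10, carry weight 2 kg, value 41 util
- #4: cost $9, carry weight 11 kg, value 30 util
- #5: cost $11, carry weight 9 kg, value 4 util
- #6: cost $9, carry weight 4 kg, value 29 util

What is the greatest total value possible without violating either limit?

71 util

Feasible sets respecting both limits:
- #3+#4: cost 19, carry weight 13, value 71
- #3+#6: cost 19, carry weight 6, value 70
- #2+#3: cost 16, carry weight 9, value 65
- #4+#6: cost 18, carry weight 15, value 59
Best: 71 util.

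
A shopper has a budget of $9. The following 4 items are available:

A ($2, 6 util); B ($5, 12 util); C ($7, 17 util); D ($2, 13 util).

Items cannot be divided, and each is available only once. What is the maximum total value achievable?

Check high-value combinations within $9:
- A+B+D: cost 2+5+2=9, value 6+12+13=31
- C+D: cost 7+2=9, value 17+13=30
- B+D: cost 5+2=7, value 12+13=25
- A+C: cost 2+7=9, value 6+17=23
Best: 31 util.

31 util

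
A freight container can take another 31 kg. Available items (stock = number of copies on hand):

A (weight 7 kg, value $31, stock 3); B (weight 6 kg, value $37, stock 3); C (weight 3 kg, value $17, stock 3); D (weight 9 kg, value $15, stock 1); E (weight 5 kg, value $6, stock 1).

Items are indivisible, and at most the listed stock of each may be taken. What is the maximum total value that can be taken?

$176

Top feasible selections:
- 1×A + 3×B + 2×C: weight 31, value 176
- 3×B + 3×C: weight 27, value 162
- 1×A + 3×B + 1×C: weight 28, value 159
Best: $176.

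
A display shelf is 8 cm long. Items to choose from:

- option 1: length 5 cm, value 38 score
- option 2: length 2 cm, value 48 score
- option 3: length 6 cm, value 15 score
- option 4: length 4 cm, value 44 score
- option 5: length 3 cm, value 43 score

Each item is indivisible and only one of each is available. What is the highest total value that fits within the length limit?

Check high-value combinations within 8 cm:
- option 2+option 4: length 2+4=6, value 48+44=92
- option 2+option 5: length 2+3=5, value 48+43=91
- option 4+option 5: length 4+3=7, value 44+43=87
Best: 92 score.

92 score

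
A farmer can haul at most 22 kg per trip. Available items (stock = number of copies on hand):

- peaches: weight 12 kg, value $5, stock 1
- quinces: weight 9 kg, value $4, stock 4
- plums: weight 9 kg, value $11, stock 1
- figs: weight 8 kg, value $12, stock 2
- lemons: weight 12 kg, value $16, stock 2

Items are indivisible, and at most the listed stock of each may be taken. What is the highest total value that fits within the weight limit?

$28

Best selections within weight 22 and stock limits:
- 1×figs + 1×lemons: weight 20, value 28
- 1×plums + 1×lemons: weight 21, value 27
Best: $28.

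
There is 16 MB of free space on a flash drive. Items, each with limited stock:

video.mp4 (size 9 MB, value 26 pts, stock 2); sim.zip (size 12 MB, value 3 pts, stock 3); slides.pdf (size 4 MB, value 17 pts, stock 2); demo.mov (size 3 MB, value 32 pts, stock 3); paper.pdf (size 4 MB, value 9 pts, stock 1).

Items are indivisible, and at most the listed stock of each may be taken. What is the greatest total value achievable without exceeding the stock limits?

Top feasible selections:
- 1×slides.pdf + 3×demo.mov: size 13, value 113
- 3×demo.mov + 1×paper.pdf: size 13, value 105
- 2×slides.pdf + 2×demo.mov: size 14, value 98
Best: 113 pts.

113 pts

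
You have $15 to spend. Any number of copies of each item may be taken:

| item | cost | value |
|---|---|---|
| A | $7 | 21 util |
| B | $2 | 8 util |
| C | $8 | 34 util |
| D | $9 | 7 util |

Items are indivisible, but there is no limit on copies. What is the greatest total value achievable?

Best value-per-unit is C at 34/8; filling with it alone gives 1×34 = 34.
Optimal mix: 3×B + 1×C → cost 14, value 58.

58 util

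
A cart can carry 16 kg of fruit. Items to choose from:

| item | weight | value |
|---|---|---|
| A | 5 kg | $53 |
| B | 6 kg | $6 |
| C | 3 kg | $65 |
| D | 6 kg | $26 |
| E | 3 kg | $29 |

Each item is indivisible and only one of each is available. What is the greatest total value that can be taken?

Check high-value combinations within 16 kg:
- A+C+E: weight 5+3+3=11, value 53+65+29=147
- A+C+D: weight 5+3+6=14, value 53+65+26=144
- A+B+C: weight 5+6+3=14, value 53+6+65=124
- C+D+E: weight 3+6+3=12, value 65+26+29=120
Best: $147.

$147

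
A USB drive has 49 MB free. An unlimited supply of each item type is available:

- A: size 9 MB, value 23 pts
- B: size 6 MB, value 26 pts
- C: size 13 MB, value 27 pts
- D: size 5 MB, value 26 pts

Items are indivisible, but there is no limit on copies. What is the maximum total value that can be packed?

234 pts

Best value-per-unit is D at 26/5; filling with it alone gives 9×26 = 234.
Optimal mix: 4×B + 5×D → size 49, value 234.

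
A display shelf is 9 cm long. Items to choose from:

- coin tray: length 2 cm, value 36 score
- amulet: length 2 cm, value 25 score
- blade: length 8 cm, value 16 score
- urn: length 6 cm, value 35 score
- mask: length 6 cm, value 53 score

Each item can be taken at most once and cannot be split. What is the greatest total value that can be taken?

Check high-value combinations within 9 cm:
- coin tray+mask: length 2+6=8, value 36+53=89
- amulet+mask: length 2+6=8, value 25+53=78
- coin tray+urn: length 2+6=8, value 36+35=71
- coin tray+amulet: length 2+2=4, value 36+25=61
- amulet+urn: length 2+6=8, value 25+35=60
Best: 89 score.

89 score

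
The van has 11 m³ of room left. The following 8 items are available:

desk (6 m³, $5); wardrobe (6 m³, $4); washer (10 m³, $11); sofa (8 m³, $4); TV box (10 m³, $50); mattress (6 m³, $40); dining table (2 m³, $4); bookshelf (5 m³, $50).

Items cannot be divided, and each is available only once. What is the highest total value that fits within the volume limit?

This is a 0/1 knapsack; check combinations near the capacity.
- mattress+bookshelf: volume 6+5=11, value 40+50=90
- desk+bookshelf: volume 6+5=11, value 5+50=55
- dining table+bookshelf: volume 2+5=7, value 4+50=54
- wardrobe+bookshelf: volume 6+5=11, value 4+50=54
Best: $90.

$90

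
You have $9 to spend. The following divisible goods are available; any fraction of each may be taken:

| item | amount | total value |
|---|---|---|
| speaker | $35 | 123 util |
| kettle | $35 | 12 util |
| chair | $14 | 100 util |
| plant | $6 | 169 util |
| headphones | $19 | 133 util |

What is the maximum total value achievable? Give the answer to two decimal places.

Take in order of value per unit:
- plant (169/6 per unit): all 6 → value 169, running total 169.00
- chair (100/14 per unit): 3 of 14 → value 3×100/14 = 21.4286, running total 190.43
Total 190.43.

190.43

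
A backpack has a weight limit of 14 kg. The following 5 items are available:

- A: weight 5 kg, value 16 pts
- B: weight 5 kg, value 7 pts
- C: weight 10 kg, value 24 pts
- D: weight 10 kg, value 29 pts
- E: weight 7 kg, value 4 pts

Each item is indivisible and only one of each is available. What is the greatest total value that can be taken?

Check high-value combinations within 14 kg:
- D: weight 10, value 29
- C: weight 10, value 24
- A+B: weight 5+5=10, value 16+7=23
- A+E: weight 5+7=12, value 16+4=20
Best: 29 pts.

29 pts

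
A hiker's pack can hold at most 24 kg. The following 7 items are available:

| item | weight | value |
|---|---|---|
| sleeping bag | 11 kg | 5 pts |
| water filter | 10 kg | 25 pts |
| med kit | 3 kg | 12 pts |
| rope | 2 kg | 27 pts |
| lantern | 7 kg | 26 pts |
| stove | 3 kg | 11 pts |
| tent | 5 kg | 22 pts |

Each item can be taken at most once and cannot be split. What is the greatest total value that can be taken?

100 pts

Check high-value combinations within 24 kg:
- water filter+rope+lantern+tent: weight 10+2+7+5=24, value 25+27+26+22=100
- med kit+rope+lantern+stove+tent: weight 3+2+7+3+5=20, value 12+27+26+11+22=98
- water filter+med kit+rope+stove+tent: weight 10+3+2+3+5=23, value 25+12+27+11+22=97
- water filter+med kit+rope+lantern: weight 10+3+2+7=22, value 25+12+27+26=90
Best: 100 pts.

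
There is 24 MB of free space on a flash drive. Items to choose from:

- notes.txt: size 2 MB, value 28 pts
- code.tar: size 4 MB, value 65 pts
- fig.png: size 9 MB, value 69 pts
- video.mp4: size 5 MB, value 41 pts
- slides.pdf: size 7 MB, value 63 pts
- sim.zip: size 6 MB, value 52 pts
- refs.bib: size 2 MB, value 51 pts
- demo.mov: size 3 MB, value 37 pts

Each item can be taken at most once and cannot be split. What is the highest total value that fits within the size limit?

Check high-value combinations within 24 MB:
- notes.txt+code.tar+slides.pdf+sim.zip+refs.bib+demo.mov: size 2+4+7+6+2+3=24, value 28+65+63+52+51+37=296
- notes.txt+code.tar+video.mp4+slides.pdf+refs.bib+demo.mov: size 2+4+5+7+2+3=23, value 28+65+41+63+51+37=285
- notes.txt+code.tar+fig.png+slides.pdf+refs.bib: size 2+4+9+7+2=24, value 28+65+69+63+51=276
Best: 296 pts.

296 pts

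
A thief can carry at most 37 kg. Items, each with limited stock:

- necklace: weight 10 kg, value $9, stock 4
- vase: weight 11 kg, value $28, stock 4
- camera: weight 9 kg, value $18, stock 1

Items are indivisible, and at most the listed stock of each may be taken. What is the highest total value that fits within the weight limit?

Top feasible selections:
- 3×vase: weight 33, value 84
- 2×vase + 1×camera: weight 31, value 74
- 1×necklace + 2×vase: weight 32, value 65
- 2×vase: weight 22, value 56
Best: $84.

$84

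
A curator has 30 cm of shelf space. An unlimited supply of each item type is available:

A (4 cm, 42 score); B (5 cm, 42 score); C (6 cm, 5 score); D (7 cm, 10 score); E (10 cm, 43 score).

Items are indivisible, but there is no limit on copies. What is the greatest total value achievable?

294 score

Best value-per-unit is A at 42/4, and filling with it alone uses length 7×4=28. No mix of the others beats 7×42 = 294.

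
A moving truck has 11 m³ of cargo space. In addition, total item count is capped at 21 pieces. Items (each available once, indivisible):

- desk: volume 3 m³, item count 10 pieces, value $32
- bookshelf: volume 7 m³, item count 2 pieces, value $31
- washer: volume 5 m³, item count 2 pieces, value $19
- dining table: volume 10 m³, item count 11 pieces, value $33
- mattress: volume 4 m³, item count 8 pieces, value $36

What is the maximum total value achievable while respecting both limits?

$68

Feasible sets respecting both limits:
- desk+mattress: volume 7, item count 18, value 68
- bookshelf+mattress: volume 11, item count 10, value 67
- desk+bookshelf: volume 10, item count 12, value 63
- washer+mattress: volume 9, item count 10, value 55
Best: $68.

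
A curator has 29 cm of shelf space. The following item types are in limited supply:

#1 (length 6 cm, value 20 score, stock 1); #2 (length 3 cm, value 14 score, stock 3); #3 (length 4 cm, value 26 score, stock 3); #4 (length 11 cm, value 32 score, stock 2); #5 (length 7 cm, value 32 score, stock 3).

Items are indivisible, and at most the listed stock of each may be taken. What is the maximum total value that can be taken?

156 score

Top feasible selections:
- 1×#2 + 3×#3 + 2×#5: length 29, value 156
- 3×#2 + 3×#3 + 1×#5: length 28, value 152
Best: 156 score.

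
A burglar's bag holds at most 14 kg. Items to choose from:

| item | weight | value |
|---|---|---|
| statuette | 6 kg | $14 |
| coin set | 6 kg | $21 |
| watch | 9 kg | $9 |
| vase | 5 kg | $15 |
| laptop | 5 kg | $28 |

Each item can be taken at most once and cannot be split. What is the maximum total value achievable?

$49

Check high-value combinations within 14 kg:
- coin set+laptop: weight 6+5=11, value 21+28=49
- vase+laptop: weight 5+5=10, value 15+28=43
- statuette+laptop: weight 6+5=11, value 14+28=42
Best: $49.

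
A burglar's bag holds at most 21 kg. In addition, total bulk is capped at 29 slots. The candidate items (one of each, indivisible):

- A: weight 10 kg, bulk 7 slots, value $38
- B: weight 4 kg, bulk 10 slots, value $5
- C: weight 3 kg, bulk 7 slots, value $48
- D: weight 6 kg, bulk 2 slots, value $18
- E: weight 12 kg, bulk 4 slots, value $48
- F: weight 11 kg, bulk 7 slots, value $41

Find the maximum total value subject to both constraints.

Feasible sets respecting both limits:
- C+D+E: weight 21, bulk 13, value 114
- C+D+F: weight 20, bulk 16, value 107
- A+C+D: weight 19, bulk 16, value 104
Best: $114.

$114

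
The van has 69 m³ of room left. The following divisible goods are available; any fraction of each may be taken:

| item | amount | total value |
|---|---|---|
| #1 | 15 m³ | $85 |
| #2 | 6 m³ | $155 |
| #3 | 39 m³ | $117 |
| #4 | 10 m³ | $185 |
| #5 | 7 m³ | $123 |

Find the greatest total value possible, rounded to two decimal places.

Take in order of value per unit:
- #2 (155/6 per unit): all 6 → value 155, running total 155.00
- #4 (185/10 per unit): all 10 → value 185, running total 340.00
- #5 (123/7 per unit): all 7 → value 123, running total 463.00
- #1 (85/15 per unit): all 15 → value 85, running total 548.00
- #3 (117/39 per unit): 31 of 39 → value 31×117/39 = 93.0000, running total 641.00
Total 641.00.

641.00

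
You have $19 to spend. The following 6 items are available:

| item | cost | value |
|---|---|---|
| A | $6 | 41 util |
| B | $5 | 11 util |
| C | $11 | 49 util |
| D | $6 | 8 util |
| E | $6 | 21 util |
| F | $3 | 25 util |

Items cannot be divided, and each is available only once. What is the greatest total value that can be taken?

90 util

Check high-value combinations within $19:
- A+C: cost 6+11=17, value 41+49=90
- A+E+F: cost 6+6+3=15, value 41+21+25=87
- B+C+F: cost 5+11+3=19, value 11+49+25=85
- A+B+F: cost 6+5+3=14, value 41+11+25=77
Best: 90 util.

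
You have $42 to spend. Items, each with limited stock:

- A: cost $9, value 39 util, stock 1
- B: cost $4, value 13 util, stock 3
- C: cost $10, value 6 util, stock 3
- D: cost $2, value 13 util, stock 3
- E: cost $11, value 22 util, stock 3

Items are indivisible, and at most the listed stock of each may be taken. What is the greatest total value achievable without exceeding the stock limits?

Best selections within cost 42 and stock limits:
- 1×A + 3×B + 3×D + 1×E: cost 38, value 139
- 1×A + 1×B + 3×D + 2×E: cost 41, value 135
- 1×A + 2×B + 3×D + 1×E: cost 34, value 126
Best: 139 util.

139 util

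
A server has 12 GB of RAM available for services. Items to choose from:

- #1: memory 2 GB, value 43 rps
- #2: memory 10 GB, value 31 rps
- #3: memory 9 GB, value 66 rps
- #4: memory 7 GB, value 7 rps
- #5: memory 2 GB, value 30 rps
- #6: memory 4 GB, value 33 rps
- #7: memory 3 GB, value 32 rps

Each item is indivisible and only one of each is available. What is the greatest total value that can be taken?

This is a 0/1 knapsack; check combinations near the capacity.
- #1+#5+#6+#7: memory 2+2+4+3=11, value 43+30+33+32=138
- #1+#3: memory 2+9=11, value 43+66=109
- #1+#6+#7: memory 2+4+3=9, value 43+33+32=108
- #1+#5+#6: memory 2+2+4=8, value 43+30+33=106
Best: 138 rps.

138 rps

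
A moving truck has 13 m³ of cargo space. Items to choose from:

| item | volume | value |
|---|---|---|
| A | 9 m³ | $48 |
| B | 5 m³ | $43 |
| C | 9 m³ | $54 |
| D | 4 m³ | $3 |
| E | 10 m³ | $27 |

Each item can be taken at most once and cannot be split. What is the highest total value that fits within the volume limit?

$57

Check high-value combinations within 13 m³:
- C+D: volume 9+4=13, value 54+3=57
- C: volume 9, value 54
- A+D: volume 9+4=13, value 48+3=51
- A: volume 9, value 48
- B+D: volume 5+4=9, value 43+3=46
Best: $57.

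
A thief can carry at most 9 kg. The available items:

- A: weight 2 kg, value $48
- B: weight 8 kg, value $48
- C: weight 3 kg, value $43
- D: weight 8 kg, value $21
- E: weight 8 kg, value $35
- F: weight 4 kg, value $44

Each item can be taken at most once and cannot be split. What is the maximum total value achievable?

Check high-value combinations within 9 kg:
- A+C+F: weight 2+3+4=9, value 48+43+44=135
- A+F: weight 2+4=6, value 48+44=92
- A+C: weight 2+3=5, value 48+43=91
- C+F: weight 3+4=7, value 43+44=87
- A: weight 2, value 48
Best: $135.

$135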